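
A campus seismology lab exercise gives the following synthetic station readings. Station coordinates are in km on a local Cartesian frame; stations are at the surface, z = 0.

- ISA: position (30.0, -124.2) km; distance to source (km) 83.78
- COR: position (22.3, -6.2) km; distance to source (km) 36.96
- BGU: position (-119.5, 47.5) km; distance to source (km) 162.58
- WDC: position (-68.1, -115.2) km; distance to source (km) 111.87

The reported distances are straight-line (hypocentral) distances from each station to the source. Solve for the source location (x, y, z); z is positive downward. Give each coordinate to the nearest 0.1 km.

x ≈ 16.1 km, y ≈ -41.9 km, depth ≈ 7.3 km

Each station gives a sphere (x−x_i)² + (y−y_i)² + z² = d_i² (stations at z=0).
Subtracting the ISA sphere from COR and BGU: z² cancels, leaving linear equations in x and y:
-15.4 x + 236.0 y = -10136.86
-299.0 x + 343.4 y = -19202.31
Solving: x ≈ 16.097, y ≈ -41.902 km (keep extra digits for the depth step; rounded: 16.1, -41.9).
Then from the ISA sphere: z² = 83.78² − (x − 30.0)² − (y + 124.2)² with x = 16.097, y = -41.902, so z ≈ 7.269 ≈ 7.3 km.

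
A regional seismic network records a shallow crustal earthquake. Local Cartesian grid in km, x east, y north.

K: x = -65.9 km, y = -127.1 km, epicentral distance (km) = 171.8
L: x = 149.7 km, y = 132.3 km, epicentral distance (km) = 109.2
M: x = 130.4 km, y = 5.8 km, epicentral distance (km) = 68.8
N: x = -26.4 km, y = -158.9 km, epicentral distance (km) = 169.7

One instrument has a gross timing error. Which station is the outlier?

Solve using three stations at a time. Using K, M, N (subtract circle equations pairwise → linear system) gives (x, y) ≈ (65.2, -16.0).
Distances from that point to each station vs reported:
  K: calculated 171.8 vs reported 171.8 → residual 0.0 km
  L: calculated 170.7 vs reported 109.2 → residual 61.5 km
  M: calculated 68.8 vs reported 68.8 → residual 0.0 km
  N: calculated 169.7 vs reported 169.7 → residual 0.0 km
K, M, N are mutually consistent (residuals ≈ 0); L is off by 61.5 km.

L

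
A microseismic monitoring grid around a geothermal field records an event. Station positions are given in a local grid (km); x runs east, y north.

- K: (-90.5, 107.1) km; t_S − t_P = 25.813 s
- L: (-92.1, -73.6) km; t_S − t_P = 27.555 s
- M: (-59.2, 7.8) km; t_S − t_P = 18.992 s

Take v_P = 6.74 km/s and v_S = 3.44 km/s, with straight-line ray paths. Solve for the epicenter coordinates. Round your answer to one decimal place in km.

Distance from S−P lag: d = Δt · v_P v_S / (v_P − v_S) = Δt · (6.74·3.44)/(6.74−3.44) ≈ 7.0259·Δt.
So d_K = 181.36, d_L = 193.60, d_M = 133.44 km.
Circle about each station: (x + 90.5)² + (y − 107.1)² = 181.36²; (x + 92.1)² + (y + 73.6)² = 193.60²; (x + 59.2)² + (y − 7.8)² = 133.44².
Subtracting pairs of circle equations eliminates x²+y² and gives linear equations (the radical axes):
-3.2 x − 361.4 y = -10350.80
62.6 x − 198.6 y = -1009.96
Solving the 2×2 system: x ≈ 72.7, y ≈ 28.0 km.

(72.7, 28.0)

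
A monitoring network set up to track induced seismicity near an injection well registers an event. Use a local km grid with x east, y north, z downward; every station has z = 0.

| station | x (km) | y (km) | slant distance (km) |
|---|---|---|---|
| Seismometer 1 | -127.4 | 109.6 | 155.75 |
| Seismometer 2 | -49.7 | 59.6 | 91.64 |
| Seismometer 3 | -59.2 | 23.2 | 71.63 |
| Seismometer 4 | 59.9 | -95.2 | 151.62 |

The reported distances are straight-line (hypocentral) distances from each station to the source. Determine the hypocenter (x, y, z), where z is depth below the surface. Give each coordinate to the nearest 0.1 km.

Each station gives a sphere (x−x_i)² + (y−y_i)² + z² = d_i² (stations at z=0).
Subtracting the Seismometer 1 sphere from Seismometer 2 and Seismometer 3: z² cancels, leaving linear equations in x and y:
155.4 x − 100.0 y = -6360.50
136.4 x − 172.8 y = -5072.83
Solving: x ≈ -44.790, y ≈ -5.998 km (keep extra digits for the depth step; rounded: -44.8, -6.0).
Then from the Seismometer 1 sphere: z² = 155.75² − (x + 127.4)² − (y − 109.6)² with x = -44.790, y = -5.998, so z ≈ 63.802 ≈ 63.8 km.

x ≈ -44.8 km, y ≈ -6.0 km, depth ≈ 63.8 km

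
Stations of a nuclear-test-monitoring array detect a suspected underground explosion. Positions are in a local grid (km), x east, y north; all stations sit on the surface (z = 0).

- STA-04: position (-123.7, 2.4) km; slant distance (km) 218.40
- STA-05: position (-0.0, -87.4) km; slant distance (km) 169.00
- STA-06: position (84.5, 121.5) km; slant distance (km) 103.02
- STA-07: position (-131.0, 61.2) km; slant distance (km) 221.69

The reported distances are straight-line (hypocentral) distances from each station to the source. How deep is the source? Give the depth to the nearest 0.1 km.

z ≈ 68.9 km

Each station gives a sphere (x−x_i)² + (y−y_i)² + z² = d_i² (stations at z=0).
Subtracting the STA-04 sphere from STA-05 and STA-06: z² cancels, leaving linear equations in x and y:
247.4 x − 179.6 y = 11468.87
416.4 x + 238.2 y = 43680.49
Solving: x ≈ 79.100, y ≈ 45.102 km (keep extra digits for the depth step; rounded: 79.1, 45.1).
Then from the STA-04 sphere: z² = 218.40² − (x + 123.7)² − (y − 2.4)² with x = 79.100, y = 45.102, so z ≈ 68.900 ≈ 68.9 km.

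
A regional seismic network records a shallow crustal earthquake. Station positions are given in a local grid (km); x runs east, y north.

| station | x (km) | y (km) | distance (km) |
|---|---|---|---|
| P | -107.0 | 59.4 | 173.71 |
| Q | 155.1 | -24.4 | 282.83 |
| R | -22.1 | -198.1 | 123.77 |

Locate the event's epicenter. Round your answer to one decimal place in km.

Circle about each station: (x + 107.0)² + (y − 59.4)² = 173.71²; (x − 155.1)² + (y + 24.4)² = 282.83²; (x + 22.1)² + (y + 198.1)² = 123.77².
Subtracting the P equation from the Q and R equations removes the quadratic terms:
524.2 x − 167.6 y = -40143.63
169.8 x − 515.0 y = 39610.81
Solving the 2×2 system: x ≈ -113.1, y ≈ -114.2 km.
Check against P (with the unrounded x, y): √((x + 107.0)²+(y − 59.4)²) = 173.71 ≈ 173.71 km. ✓

(-113.1, -114.2)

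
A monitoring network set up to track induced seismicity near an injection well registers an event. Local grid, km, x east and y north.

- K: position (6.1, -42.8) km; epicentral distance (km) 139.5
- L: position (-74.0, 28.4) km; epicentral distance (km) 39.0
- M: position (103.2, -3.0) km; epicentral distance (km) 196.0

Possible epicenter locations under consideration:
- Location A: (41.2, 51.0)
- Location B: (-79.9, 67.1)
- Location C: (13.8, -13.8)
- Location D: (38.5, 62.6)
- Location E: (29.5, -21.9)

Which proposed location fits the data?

Location B

For each candidate, compare |candidate − station| to the reported distance:
Location A: residuals K 39.3, L 78.4, M 113.8 → max 113.8 km
Location B: residuals K 0.0, L 0.1, M 0.1 → max 0.1 km
Location C: residuals K 109.5, L 58.4, M 106.0 → max 109.5 km
Location D: residuals K 29.2, L 78.6, M 103.9 → max 103.9 km
Location E: residuals K 108.1, L 76.1, M 119.9 → max 119.9 km
Only Location B has all residuals ≈ 0.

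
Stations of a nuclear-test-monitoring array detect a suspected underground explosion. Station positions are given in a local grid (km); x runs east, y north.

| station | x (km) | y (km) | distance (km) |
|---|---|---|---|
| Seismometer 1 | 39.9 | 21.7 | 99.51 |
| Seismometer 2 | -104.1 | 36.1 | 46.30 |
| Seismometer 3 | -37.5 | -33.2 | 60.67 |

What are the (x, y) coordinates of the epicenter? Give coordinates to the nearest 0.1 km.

-59.6 km east, 23.3 km north

Circle about each station: (x − 39.9)² + (y − 21.7)² = 99.51²; (x + 104.1)² + (y − 36.1)² = 46.30²; (x + 37.5)² + (y + 33.2)² = 60.67².
Subtracting pairs of circle equations eliminates x²+y² and gives linear equations (the radical axes):
-288.0 x + 28.8 y = 17835.67
-154.8 x − 109.8 y = 6666.98
Solving the 2×2 system: x ≈ -59.6, y ≈ 23.3 km.
Check against Seismometer 1 (with the unrounded x, y): √((x − 39.9)²+(y − 21.7)²) = 99.51 ≈ 99.51 km. ✓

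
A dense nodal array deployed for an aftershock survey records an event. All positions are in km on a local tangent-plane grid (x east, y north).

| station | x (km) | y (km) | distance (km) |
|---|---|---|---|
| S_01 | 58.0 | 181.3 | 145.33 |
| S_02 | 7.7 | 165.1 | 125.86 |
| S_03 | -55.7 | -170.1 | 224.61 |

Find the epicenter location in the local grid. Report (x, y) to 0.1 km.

x ≈ 23.2 km, y ≈ 40.2 km

Circle about each station: (x − 58.0)² + (y − 181.3)² = 145.33²; (x − 7.7)² + (y − 165.1)² = 125.86²; (x + 55.7)² + (y + 170.1)² = 224.61².
Subtracting the S_01 equation from the S_02 and S_03 equations removes the quadratic terms:
-100.6 x − 32.4 y = -3636.32
-227.4 x − 702.8 y = -33526.03
Solving the 2×2 system: x ≈ 23.2, y ≈ 40.2 km.
Check against S_01 (with the unrounded x, y): √((x − 58.0)²+(y − 181.3)²) = 145.33 ≈ 145.33 km. ✓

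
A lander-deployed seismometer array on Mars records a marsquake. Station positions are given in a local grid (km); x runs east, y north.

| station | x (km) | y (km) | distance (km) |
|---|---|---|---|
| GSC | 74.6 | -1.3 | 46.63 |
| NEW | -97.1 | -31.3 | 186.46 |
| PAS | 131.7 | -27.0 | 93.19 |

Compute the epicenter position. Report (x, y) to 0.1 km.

Circle about each station: (x − 74.6)² + (y + 1.3)² = 46.63²; (x + 97.1)² + (y + 31.3)² = 186.46²; (x − 131.7)² + (y + 27.0)² = 93.19².
Subtracting pairs of circle equations eliminates x²+y² and gives linear equations (the radical axes):
-343.4 x − 60.0 y = -27751.72
114.2 x − 51.4 y = 5997.02
Solving the 2×2 system: x ≈ 72.9, y ≈ 45.3 km.
Check against GSC (with the unrounded x, y): √((x − 74.6)²+(y + 1.3)²) = 46.63 ≈ 46.63 km. ✓

72.9 km east, 45.3 km north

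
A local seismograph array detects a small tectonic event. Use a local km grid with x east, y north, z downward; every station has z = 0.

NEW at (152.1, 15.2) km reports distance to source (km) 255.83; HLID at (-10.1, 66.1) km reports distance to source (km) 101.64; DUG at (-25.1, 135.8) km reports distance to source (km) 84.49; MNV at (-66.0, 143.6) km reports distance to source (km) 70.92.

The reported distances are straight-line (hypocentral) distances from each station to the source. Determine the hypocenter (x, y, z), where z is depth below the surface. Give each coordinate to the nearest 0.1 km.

(-76.8, 111.1, 62.1)

Each station gives a sphere (x−x_i)² + (y−y_i)² + z² = d_i² (stations at z=0).
Subtracting the NEW sphere from HLID and DUG: z² cancels, leaving linear equations in x and y:
-324.4 x + 101.8 y = 36224.07
-354.4 x + 241.2 y = 54016.63
Solving: x ≈ -76.798, y ≈ 111.109 km (keep extra digits for the depth step; rounded: -76.8, 111.1).
Then from the NEW sphere: z² = 255.83² − (x − 152.1)² − (y − 15.2)² with x = -76.798, y = 111.109, so z ≈ 62.098 ≈ 62.1 km.
Check against MNV (with the unrounded solution): distance 70.91 ≈ 70.92 km. ✓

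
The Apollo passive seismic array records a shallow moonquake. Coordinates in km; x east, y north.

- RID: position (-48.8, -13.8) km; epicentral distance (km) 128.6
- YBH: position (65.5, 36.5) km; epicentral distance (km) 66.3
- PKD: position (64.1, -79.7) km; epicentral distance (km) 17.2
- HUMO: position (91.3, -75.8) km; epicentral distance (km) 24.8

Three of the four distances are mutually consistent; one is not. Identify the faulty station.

Solve using three stations at a time. Using RID, PKD, HUMO (subtract circle equations pairwise → linear system) gives (x, y) ≈ (69.8, -63.5).
Distances from that point to each station vs reported:
  RID: calculated 128.6 vs reported 128.6 → residual 0.0 km
  YBH: calculated 100.1 vs reported 66.3 → residual 33.8 km
  PKD: calculated 17.2 vs reported 17.2 → residual 0.0 km
  HUMO: calculated 24.8 vs reported 24.8 → residual 0.0 km
RID, PKD, HUMO are mutually consistent (residuals ≈ 0); YBH is off by 33.8 km.

YBH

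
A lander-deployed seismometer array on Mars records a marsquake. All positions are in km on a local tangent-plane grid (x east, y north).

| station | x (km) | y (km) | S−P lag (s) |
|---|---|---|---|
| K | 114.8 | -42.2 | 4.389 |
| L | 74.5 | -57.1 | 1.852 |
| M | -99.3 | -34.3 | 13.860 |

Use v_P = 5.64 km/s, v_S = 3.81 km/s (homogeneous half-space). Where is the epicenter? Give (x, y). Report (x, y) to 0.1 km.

Distance from S−P lag: d = Δt · v_P v_S / (v_P − v_S) = Δt · (5.64·3.81)/(5.64−3.81) ≈ 11.7423·Δt.
So d_K = 51.54, d_L = 21.75, d_M = 162.75 km.
Circle about each station: (x − 114.8)² + (y + 42.2)² = 51.54²; (x − 74.5)² + (y + 57.1)² = 21.75²; (x + 99.3)² + (y + 34.3)² = 162.75².
Subtracting the K equation from the L and M equations removes the quadratic terms:
-80.6 x − 29.8 y = -3965.91
-428.2 x + 15.8 y = -27754.09
Solving the 2×2 system: x ≈ 63.4, y ≈ -38.4 km.

63.4 km east, -38.4 km north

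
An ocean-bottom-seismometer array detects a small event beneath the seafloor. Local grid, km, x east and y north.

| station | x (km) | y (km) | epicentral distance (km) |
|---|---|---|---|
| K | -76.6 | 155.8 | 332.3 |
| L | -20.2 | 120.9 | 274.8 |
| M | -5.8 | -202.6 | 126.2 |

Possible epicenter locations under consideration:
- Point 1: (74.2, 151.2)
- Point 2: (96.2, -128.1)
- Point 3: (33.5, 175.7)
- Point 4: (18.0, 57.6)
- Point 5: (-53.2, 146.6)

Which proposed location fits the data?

For each candidate, compare |candidate − station| to the reported distance:
Point 1: residuals K 181.4, L 175.7, M 236.5 → max 236.5 km
Point 2: residuals K 0.1, L 0.1, M 0.1 → max 0.1 km
Point 3: residuals K 220.4, L 198.1, M 254.1 → max 254.1 km
Point 4: residuals K 195.9, L 200.9, M 135.1 → max 200.9 km
Point 5: residuals K 307.2, L 233.0, M 226.2 → max 307.2 km
Only Point 2 has all residuals ≈ 0.

Point 2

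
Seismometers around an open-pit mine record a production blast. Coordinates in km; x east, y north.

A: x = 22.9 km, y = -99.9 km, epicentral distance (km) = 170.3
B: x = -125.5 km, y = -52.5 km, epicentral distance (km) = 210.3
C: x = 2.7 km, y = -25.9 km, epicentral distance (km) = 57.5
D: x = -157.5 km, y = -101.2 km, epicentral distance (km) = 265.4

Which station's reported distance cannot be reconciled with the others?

Solve using three stations at a time. Using A, B, D (subtract circle equations pairwise → linear system) gives (x, y) ≈ (46.3, 68.8).
Distances from that point to each station vs reported:
  A: calculated 170.4 vs reported 170.3 → residual 0.1 km
  B: calculated 210.3 vs reported 210.3 → residual 0.0 km
  C: calculated 104.3 vs reported 57.5 → residual 46.8 km
  D: calculated 265.4 vs reported 265.4 → residual 0.0 km
A, B, D are mutually consistent (residuals ≈ 0); C is off by 46.8 km.

C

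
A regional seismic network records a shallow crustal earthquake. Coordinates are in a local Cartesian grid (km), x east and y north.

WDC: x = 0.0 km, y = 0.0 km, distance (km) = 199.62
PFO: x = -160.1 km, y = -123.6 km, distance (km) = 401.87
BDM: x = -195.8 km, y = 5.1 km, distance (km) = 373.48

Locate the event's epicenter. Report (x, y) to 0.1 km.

Circle about each station: x² + y² = 199.62²; (x + 160.1)² + (y + 123.6)² = 401.87²; (x + 195.8)² + (y − 5.1)² = 373.48².
Subtracting the WDC equation from the PFO and BDM equations removes the quadratic terms:
-320.2 x − 247.2 y = -80742.38
-391.6 x + 10.2 y = -61275.52
Solving the 2×2 system: x ≈ 159.6, y ≈ 119.9 km.

159.6 km east, 119.9 km north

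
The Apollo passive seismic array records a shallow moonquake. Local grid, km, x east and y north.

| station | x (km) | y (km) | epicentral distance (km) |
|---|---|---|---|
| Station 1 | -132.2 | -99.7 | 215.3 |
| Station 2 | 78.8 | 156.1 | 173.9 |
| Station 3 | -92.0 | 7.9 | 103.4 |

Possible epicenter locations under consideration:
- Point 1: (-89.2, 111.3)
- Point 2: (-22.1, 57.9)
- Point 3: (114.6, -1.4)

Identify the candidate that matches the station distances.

For each candidate, compare |candidate − station| to the reported distance:
Point 1: residuals Station 1 0.0, Station 2 0.0, Station 3 0.0 → max 0.0 km
Point 2: residuals Station 1 23.1, Station 2 33.1, Station 3 17.5 → max 33.1 km
Point 3: residuals Station 1 50.4, Station 2 12.4, Station 3 103.4 → max 103.4 km
Only Point 1 has all residuals ≈ 0.

Point 1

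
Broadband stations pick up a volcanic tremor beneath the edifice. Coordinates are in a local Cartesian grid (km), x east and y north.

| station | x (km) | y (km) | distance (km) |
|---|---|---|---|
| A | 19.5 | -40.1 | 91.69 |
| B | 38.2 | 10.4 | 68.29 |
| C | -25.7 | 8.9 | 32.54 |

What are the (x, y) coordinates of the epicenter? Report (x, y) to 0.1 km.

x ≈ -22.7 km, y ≈ 41.3 km

Circle about each station: (x − 19.5)² + (y + 40.1)² = 91.69²; (x − 38.2)² + (y − 10.4)² = 68.29²; (x + 25.7)² + (y − 8.9)² = 32.54².
Subtracting the A equation from the B and C equations removes the quadratic terms:
37.4 x + 101.0 y = 3322.67
-90.4 x + 98.0 y = 6099.64
Solving the 2×2 system: x ≈ -22.7, y ≈ 41.3 km.
Check against A (with the unrounded x, y): √((x − 19.5)²+(y + 40.1)²) = 91.69 ≈ 91.69 km. ✓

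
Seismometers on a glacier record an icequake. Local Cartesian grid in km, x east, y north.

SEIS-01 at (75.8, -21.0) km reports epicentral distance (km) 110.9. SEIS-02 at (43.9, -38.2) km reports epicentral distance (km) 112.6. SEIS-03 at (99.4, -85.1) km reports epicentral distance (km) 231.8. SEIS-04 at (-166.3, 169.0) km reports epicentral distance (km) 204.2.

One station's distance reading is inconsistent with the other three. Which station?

Solve using three stations at a time. Using SEIS-01, SEIS-02, SEIS-04 (subtract circle equations pairwise → linear system) gives (x, y) ≈ (12.2, 69.8).
Distances from that point to each station vs reported:
  SEIS-01: calculated 110.9 vs reported 110.9 → residual 0.0 km
  SEIS-02: calculated 112.6 vs reported 112.6 → residual 0.0 km
  SEIS-03: calculated 177.8 vs reported 231.8 → residual 54.0 km
  SEIS-04: calculated 204.2 vs reported 204.2 → residual 0.0 km
SEIS-01, SEIS-02, SEIS-04 are mutually consistent (residuals ≈ 0); SEIS-03 is off by 54.0 km.

SEIS-03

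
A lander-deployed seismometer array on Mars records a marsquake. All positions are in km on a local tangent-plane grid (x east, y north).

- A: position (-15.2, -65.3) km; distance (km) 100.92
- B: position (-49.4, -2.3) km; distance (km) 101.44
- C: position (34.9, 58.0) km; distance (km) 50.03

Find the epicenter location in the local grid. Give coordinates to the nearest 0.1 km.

x ≈ 51.2 km, y ≈ 10.7 km

Circle about each station: (x + 15.2)² + (y + 65.3)² = 100.92²; (x + 49.4)² + (y + 2.3)² = 101.44²; (x − 34.9)² + (y − 58.0)² = 50.03².
Subtracting the A equation from the B and C equations removes the quadratic terms:
-68.4 x + 126.0 y = -2154.71
100.2 x + 246.6 y = 7768.73
Solving the 2×2 system: x ≈ 51.2, y ≈ 10.7 km.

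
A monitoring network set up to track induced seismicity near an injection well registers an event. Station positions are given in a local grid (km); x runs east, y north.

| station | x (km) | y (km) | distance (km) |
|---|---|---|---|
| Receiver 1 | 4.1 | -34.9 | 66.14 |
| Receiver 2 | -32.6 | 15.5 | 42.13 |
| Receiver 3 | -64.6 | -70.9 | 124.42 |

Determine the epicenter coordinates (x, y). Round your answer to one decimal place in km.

Circle about each station: (x − 4.1)² + (y + 34.9)² = 66.14²; (x + 32.6)² + (y − 15.5)² = 42.13²; (x + 64.6)² + (y + 70.9)² = 124.42².
Subtracting the Receiver 1 equation from the Receiver 2 and Receiver 3 equations removes the quadratic terms:
-73.4 x + 100.8 y = 2667.75
-137.4 x − 72.0 y = -3140.69
Solving the 2×2 system: x ≈ 6.5, y ≈ 31.2 km.
Check against Receiver 1 (with the unrounded x, y): √((x − 4.1)²+(y + 34.9)²) = 66.15 ≈ 66.14 km. ✓

x ≈ 6.5 km, y ≈ 31.2 km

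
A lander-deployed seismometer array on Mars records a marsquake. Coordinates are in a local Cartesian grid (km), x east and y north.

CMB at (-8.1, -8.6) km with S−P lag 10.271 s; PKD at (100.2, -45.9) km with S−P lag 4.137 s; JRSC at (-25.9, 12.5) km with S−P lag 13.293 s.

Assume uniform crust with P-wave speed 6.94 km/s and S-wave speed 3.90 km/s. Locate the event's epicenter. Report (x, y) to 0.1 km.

Distance from S−P lag: d = Δt · v_P v_S / (v_P − v_S) = Δt · (6.94·3.90)/(6.94−3.90) ≈ 8.9033·Δt.
So d_CMB = 91.45, d_PKD = 36.83, d_JRSC = 118.35 km.
Circle about each station: (x + 8.1)² + (y + 8.6)² = 91.45²; (x − 100.2)² + (y + 45.9)² = 36.83²; (x + 25.9)² + (y − 12.5)² = 118.35².
Subtracting pairs of circle equations eliminates x²+y² and gives linear equations (the radical axes):
216.6 x − 74.6 y = 19013.93
-35.6 x + 42.2 y = -4956.13
Solving the 2×2 system: x ≈ 66.7, y ≈ -61.2 km.
Check against CMB (with the unrounded x, y): √((x + 8.1)²+(y + 8.6)²) = 91.44 ≈ 91.45 km. ✓

x ≈ 66.7 km, y ≈ -61.2 km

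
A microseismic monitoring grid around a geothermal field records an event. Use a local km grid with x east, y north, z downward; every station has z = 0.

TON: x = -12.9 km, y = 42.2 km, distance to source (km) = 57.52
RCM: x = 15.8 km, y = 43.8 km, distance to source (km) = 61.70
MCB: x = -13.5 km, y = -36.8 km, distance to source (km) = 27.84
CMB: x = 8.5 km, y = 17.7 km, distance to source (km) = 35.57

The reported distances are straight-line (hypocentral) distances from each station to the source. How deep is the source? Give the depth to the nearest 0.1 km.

Each station gives a sphere (x−x_i)² + (y−y_i)² + z² = d_i² (stations at z=0).
Subtracting the TON sphere from RCM and MCB: z² cancels, leaving linear equations in x and y:
57.4 x + 3.2 y = -277.51
-1.2 x − 158.0 y = 2122.72
Solving: x ≈ -4.087, y ≈ -13.404 km (keep extra digits for the depth step; rounded: -4.1, -13.4).
Then from the TON sphere: z² = 57.52² − (x + 12.9)² − (y − 42.2)² with x = -4.087, y = -13.404, so z ≈ 11.793 ≈ 11.8 km.

11.8 km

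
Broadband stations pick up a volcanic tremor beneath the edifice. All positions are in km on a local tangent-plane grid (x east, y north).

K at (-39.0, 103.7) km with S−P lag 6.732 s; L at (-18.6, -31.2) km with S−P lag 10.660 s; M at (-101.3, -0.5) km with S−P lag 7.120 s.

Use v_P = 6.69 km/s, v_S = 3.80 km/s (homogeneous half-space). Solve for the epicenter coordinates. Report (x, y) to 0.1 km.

Distance from S−P lag: d = Δt · v_P v_S / (v_P − v_S) = Δt · (6.69·3.80)/(6.69−3.80) ≈ 8.7965·Δt.
So d_K = 59.22, d_L = 93.77, d_M = 62.63 km.
Circle about each station: (x + 39.0)² + (y − 103.7)² = 59.22²; (x + 18.6)² + (y + 31.2)² = 93.77²; (x + 101.3)² + (y + 0.5)² = 62.63².
Subtracting pairs of circle equations eliminates x²+y² and gives linear equations (the radical axes):
40.8 x − 269.8 y = -16241.09
-124.6 x − 208.4 y = -2428.26
Solving the 2×2 system: x ≈ -64.8, y ≈ 50.4 km.

x ≈ -64.8 km, y ≈ 50.4 km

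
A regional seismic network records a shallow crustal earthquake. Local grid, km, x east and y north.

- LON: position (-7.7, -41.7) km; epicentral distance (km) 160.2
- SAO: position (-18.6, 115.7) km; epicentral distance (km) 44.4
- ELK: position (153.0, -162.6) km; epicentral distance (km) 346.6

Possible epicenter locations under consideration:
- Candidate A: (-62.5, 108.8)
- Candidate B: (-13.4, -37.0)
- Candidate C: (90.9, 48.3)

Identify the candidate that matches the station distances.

Candidate A

For each candidate, compare |candidate − station| to the reported distance:
Candidate A: residuals LON 0.0, SAO 0.0, ELK 0.0 → max 0.0 km
Candidate B: residuals LON 152.8, SAO 108.4, ELK 138.1 → max 152.8 km
Candidate C: residuals LON 26.7, SAO 84.2, ELK 126.7 → max 126.7 km
Only Candidate A has all residuals ≈ 0.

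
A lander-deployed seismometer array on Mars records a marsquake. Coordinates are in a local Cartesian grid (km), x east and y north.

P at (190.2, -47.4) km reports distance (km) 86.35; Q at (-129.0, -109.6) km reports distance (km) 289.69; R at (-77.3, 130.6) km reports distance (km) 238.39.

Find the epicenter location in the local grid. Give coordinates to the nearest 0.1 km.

Circle about each station: (x − 190.2)² + (y + 47.4)² = 86.35²; (x + 129.0)² + (y + 109.6)² = 289.69²; (x + 77.3)² + (y − 130.6)² = 238.39².
Subtracting the P equation from the Q and R equations removes the quadratic terms:
-638.4 x − 124.4 y = -86233.61
-535.0 x + 356.0 y = -64764.62
Solving the 2×2 system: x ≈ 131.9, y ≈ 16.3 km.

(131.9, 16.3)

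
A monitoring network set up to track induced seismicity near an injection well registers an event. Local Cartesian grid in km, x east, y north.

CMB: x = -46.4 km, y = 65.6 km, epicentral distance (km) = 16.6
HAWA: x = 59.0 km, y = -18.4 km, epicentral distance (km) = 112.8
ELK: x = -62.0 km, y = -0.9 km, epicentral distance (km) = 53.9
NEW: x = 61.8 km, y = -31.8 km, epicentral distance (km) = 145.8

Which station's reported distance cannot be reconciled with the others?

Solve using three stations at a time. Using CMB, ELK, NEW (subtract circle equations pairwise → linear system) gives (x, y) ≈ (-57.0, 52.8).
Distances from that point to each station vs reported:
  CMB: calculated 16.6 vs reported 16.6 → residual 0.0 km
  HAWA: calculated 136.1 vs reported 112.8 → residual 23.3 km
  ELK: calculated 53.9 vs reported 53.9 → residual 0.0 km
  NEW: calculated 145.8 vs reported 145.8 → residual 0.0 km
CMB, ELK, NEW are mutually consistent (residuals ≈ 0); HAWA is off by 23.3 km.

HAWA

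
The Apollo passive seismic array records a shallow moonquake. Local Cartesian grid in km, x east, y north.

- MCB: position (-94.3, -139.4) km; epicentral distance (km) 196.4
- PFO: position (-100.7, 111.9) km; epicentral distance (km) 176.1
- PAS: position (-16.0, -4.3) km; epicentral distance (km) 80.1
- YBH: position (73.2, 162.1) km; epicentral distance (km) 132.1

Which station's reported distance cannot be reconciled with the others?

MCB

Solve using three stations at a time. Using PFO, PAS, YBH (subtract circle equations pairwise → linear system) gives (x, y) ≈ (55.8, 31.2).
Distances from that point to each station vs reported:
  MCB: calculated 227.2 vs reported 196.4 → residual 30.8 km
  PFO: calculated 176.1 vs reported 176.1 → residual 0.0 km
  PAS: calculated 80.1 vs reported 80.1 → residual 0.0 km
  YBH: calculated 132.1 vs reported 132.1 → residual 0.0 km
PFO, PAS, YBH are mutually consistent (residuals ≈ 0); MCB is off by 30.8 km.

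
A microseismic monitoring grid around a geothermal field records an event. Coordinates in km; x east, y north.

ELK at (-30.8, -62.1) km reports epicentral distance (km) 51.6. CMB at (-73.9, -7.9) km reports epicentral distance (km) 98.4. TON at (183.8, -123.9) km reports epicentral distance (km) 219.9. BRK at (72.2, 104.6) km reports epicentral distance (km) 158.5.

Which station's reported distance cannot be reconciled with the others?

TON

Solve using three stations at a time. Using ELK, CMB, BRK (subtract circle equations pairwise → linear system) gives (x, y) ≈ (17.6, -44.2).
Distances from that point to each station vs reported:
  ELK: calculated 51.6 vs reported 51.6 → residual 0.0 km
  CMB: calculated 98.4 vs reported 98.4 → residual 0.0 km
  TON: calculated 184.4 vs reported 219.9 → residual 35.5 km
  BRK: calculated 158.5 vs reported 158.5 → residual 0.0 km
ELK, CMB, BRK are mutually consistent (residuals ≈ 0); TON is off by 35.5 km.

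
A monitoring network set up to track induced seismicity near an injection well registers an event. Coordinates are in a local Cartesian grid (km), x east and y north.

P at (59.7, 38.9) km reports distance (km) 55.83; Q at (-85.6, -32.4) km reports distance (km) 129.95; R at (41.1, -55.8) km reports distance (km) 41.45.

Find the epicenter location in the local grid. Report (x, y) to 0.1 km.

43.1 km east, -14.4 km north

Circle about each station: (x − 59.7)² + (y − 38.9)² = 55.83²; (x + 85.6)² + (y + 32.4)² = 129.95²; (x − 41.1)² + (y + 55.8)² = 41.45².
Subtracting the P equation from the Q and R equations removes the quadratic terms:
-290.6 x − 142.6 y = -10470.19
-37.2 x − 189.4 y = 1124.44
Solving the 2×2 system: x ≈ 43.1, y ≈ -14.4 km.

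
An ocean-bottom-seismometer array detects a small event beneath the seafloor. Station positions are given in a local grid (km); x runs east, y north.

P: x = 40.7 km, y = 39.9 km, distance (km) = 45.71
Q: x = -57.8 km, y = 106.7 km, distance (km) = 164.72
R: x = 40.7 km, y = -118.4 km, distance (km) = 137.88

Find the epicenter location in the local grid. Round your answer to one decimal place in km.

(78.5, 14.2)

Circle about each station: (x − 40.7)² + (y − 39.9)² = 45.71²; (x + 57.8)² + (y − 106.7)² = 164.72²; (x − 40.7)² + (y + 118.4)² = 137.88².
Subtracting pairs of circle equations eliminates x²+y² and gives linear equations (the radical axes):
-197.0 x + 133.6 y = -13566.04
0.0 x − 316.6 y = -4494.94
Solving the 2×2 system: x ≈ 78.5, y ≈ 14.2 km.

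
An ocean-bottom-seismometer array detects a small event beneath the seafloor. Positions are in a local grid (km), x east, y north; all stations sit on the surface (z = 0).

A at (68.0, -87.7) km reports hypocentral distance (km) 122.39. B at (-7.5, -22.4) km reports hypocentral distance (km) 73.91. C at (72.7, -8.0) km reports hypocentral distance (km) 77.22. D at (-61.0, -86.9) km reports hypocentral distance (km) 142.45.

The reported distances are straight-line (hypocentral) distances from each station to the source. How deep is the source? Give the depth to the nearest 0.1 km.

depth ≈ 57.3 km

Each station gives a sphere (x−x_i)² + (y−y_i)² + z² = d_i² (stations at z=0).
Subtracting the A sphere from B and C: z² cancels, leaving linear equations in x and y:
-151.0 x + 130.6 y = -2240.66
9.4 x + 159.4 y = 2050.38
Solving: x ≈ 24.704, y ≈ 11.406 km (keep extra digits for the depth step; rounded: 24.7, 11.4).
Then from the A sphere: z² = 122.39² − (x − 68.0)² − (y + 87.7)² with x = 24.704, y = 11.406, so z ≈ 57.295 ≈ 57.3 km.
Check against D (with the unrounded solution): distance 142.45 ≈ 142.45 km. ✓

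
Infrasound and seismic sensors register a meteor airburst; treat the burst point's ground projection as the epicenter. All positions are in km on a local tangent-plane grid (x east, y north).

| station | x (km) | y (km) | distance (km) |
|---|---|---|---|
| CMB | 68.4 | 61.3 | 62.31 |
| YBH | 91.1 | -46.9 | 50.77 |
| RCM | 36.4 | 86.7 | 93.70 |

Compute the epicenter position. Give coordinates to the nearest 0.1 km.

(69.4, -1.0)

Circle about each station: (x − 68.4)² + (y − 61.3)² = 62.31²; (x − 91.1)² + (y + 46.9)² = 50.77²; (x − 36.4)² + (y − 86.7)² = 93.70².
Subtracting the CMB equation from the YBH and RCM equations removes the quadratic terms:
45.4 x − 216.4 y = 3367.51
-64.0 x + 50.8 y = -4491.55
Solving the 2×2 system: x ≈ 69.4, y ≈ -1.0 km.
Check against CMB (with the unrounded x, y): √((x − 68.4)²+(y − 61.3)²) = 62.31 ≈ 62.31 km. ✓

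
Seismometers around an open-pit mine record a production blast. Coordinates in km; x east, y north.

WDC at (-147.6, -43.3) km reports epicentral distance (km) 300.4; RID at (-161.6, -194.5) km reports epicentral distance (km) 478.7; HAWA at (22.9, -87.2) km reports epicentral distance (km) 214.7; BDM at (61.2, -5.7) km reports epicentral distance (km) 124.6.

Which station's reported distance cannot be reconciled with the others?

Solve using three stations at a time. Using WDC, HAWA, BDM (subtract circle equations pairwise → linear system) gives (x, y) ≈ (111.8, 108.3).
Distances from that point to each station vs reported:
  WDC: calculated 300.5 vs reported 300.4 → residual 0.1 km
  RID: calculated 408.0 vs reported 478.7 → residual 70.7 km
  HAWA: calculated 214.8 vs reported 214.7 → residual 0.1 km
  BDM: calculated 124.7 vs reported 124.6 → residual 0.1 km
WDC, HAWA, BDM are mutually consistent (residuals ≈ 0); RID is off by 70.7 km.

RID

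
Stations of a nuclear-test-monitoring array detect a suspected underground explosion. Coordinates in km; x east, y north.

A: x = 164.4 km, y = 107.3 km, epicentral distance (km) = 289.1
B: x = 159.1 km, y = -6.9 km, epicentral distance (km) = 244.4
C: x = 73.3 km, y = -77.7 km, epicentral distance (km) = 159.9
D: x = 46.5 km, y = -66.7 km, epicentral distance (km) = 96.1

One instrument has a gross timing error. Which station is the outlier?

D

Solve using three stations at a time. Using A, B, C (subtract circle equations pairwise → linear system) gives (x, y) ≈ (-82.4, -42.9).
Distances from that point to each station vs reported:
  A: calculated 288.9 vs reported 289.1 → residual 0.2 km
  B: calculated 244.2 vs reported 244.4 → residual 0.2 km
  C: calculated 159.6 vs reported 159.9 → residual 0.3 km
  D: calculated 131.1 vs reported 96.1 → residual 35.0 km
A, B, C are mutually consistent (residuals ≈ 0); D is off by 35.0 km.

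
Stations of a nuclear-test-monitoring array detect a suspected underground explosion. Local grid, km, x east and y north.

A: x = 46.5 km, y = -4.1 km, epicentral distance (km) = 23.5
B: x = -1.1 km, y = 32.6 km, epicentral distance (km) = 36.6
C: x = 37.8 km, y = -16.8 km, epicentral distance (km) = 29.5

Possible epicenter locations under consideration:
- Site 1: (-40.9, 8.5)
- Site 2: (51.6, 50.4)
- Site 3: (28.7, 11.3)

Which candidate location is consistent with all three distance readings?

For each candidate, compare |candidate − station| to the reported distance:
Site 1: residuals A 64.8, B 9.9, C 53.2 → max 64.8 km
Site 2: residuals A 31.2, B 19.0, C 39.1 → max 39.1 km
Site 3: residuals A 0.0, B 0.0, C 0.0 → max 0.0 km
Only Site 3 has all residuals ≈ 0.

Site 3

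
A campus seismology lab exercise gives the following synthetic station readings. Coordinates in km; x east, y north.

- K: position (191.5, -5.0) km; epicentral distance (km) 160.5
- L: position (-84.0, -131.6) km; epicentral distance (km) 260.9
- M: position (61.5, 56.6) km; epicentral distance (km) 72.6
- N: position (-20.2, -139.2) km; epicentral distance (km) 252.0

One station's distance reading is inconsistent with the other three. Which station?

K

Solve using three stations at a time. Using L, M, N (subtract circle equations pairwise → linear system) gives (x, y) ≈ (13.0, 110.6).
Distances from that point to each station vs reported:
  K: calculated 212.7 vs reported 160.5 → residual 52.2 km
  L: calculated 260.9 vs reported 260.9 → residual 0.0 km
  M: calculated 72.6 vs reported 72.6 → residual 0.0 km
  N: calculated 252.0 vs reported 252.0 → residual 0.0 km
L, M, N are mutually consistent (residuals ≈ 0); K is off by 52.2 km.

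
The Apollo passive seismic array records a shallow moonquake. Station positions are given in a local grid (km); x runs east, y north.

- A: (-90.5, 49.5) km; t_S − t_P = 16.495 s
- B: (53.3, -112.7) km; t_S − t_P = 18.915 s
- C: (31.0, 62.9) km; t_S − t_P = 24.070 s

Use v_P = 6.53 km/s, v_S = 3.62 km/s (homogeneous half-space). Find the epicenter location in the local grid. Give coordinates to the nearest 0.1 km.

x ≈ -97.7 km, y ≈ -84.3 km

Distance from S−P lag: d = Δt · v_P v_S / (v_P − v_S) = Δt · (6.53·3.62)/(6.53−3.62) ≈ 8.1232·Δt.
So d_A = 133.99, d_B = 153.65, d_C = 195.53 km.
Circle about each station: (x + 90.5)² + (y − 49.5)² = 133.99²; (x − 53.3)² + (y + 112.7)² = 153.65²; (x − 31.0)² + (y − 62.9)² = 195.53².
Subtracting pairs of circle equations eliminates x²+y² and gives linear equations (the radical axes):
287.6 x − 324.4 y = -753.32
243.0 x + 26.8 y = -26001.75
Solving the 2×2 system: x ≈ -97.7, y ≈ -84.3 km.
Check against A (with the unrounded x, y): √((x + 90.5)²+(y − 49.5)²) = 133.99 ≈ 133.99 km. ✓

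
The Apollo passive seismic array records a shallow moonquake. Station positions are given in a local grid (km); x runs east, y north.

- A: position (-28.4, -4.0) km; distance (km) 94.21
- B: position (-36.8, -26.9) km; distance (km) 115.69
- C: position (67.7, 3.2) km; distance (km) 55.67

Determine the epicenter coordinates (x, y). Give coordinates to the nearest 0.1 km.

Circle about each station: (x + 28.4)² + (y + 4.0)² = 94.21²; (x + 36.8)² + (y + 26.9)² = 115.69²; (x − 67.7)² + (y − 3.2)² = 55.67².
Subtracting pairs of circle equations eliminates x²+y² and gives linear equations (the radical axes):
-16.8 x − 45.8 y = -3253.36
192.2 x + 14.4 y = 9547.35
Solving the 2×2 system: x ≈ 45.6, y ≈ 54.3 km.

(45.6, 54.3)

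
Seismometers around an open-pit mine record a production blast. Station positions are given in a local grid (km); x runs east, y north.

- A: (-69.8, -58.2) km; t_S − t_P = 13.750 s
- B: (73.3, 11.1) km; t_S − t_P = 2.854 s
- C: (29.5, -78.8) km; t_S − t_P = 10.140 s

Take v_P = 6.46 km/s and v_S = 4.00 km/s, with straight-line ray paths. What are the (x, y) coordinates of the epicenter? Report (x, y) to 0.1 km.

x ≈ 47.4 km, y ≈ 26.2 km

Distance from S−P lag: d = Δt · v_P v_S / (v_P − v_S) = Δt · (6.46·4.00)/(6.46−4.00) ≈ 10.5041·Δt.
So d_A = 144.43, d_B = 29.98, d_C = 106.51 km.
Circle about each station: (x + 69.8)² + (y + 58.2)² = 144.43²; (x − 73.3)² + (y − 11.1)² = 29.98²; (x − 29.5)² + (y + 78.8)² = 106.51².
Subtracting the A equation from the B and C equations removes the quadratic terms:
286.2 x + 138.6 y = 17198.04
198.6 x − 41.2 y = 8336.05
Solving the 2×2 system: x ≈ 47.4, y ≈ 26.2 km.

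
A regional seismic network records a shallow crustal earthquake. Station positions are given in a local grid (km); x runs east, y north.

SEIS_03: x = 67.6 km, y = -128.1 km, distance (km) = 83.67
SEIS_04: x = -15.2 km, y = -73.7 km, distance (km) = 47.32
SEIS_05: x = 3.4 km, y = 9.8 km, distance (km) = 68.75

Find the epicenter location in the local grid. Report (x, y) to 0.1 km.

Circle about each station: (x − 67.6)² + (y + 128.1)² = 83.67²; (x + 15.2)² + (y + 73.7)² = 47.32²; (x − 3.4)² + (y − 9.8)² = 68.75².
Subtracting pairs of circle equations eliminates x²+y² and gives linear equations (the radical axes):
-165.6 x + 108.8 y = -10555.15
-128.4 x + 275.8 y = -18597.66
Solving the 2×2 system: x ≈ 28.0, y ≈ -54.4 km.

(28.0, -54.4)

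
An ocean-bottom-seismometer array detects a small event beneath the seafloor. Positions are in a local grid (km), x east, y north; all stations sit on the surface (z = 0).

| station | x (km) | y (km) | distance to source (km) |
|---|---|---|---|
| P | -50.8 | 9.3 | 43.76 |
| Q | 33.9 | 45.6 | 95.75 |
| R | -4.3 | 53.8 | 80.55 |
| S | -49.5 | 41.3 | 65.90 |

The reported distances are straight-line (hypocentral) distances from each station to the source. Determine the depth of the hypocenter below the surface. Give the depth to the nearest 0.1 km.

Each station gives a sphere (x−x_i)² + (y−y_i)² + z² = d_i² (stations at z=0).
Subtracting the P sphere from Q and R: z² cancels, leaving linear equations in x and y:
169.4 x + 72.6 y = -6691.68
93.0 x + 89.0 y = -4327.56
Solving: x ≈ -33.800, y ≈ -13.305 km (keep extra digits for the depth step; rounded: -33.8, -13.3).
Then from the P sphere: z² = 43.76² − (x + 50.8)² − (y − 9.3)² with x = -33.800, y = -13.305, so z ≈ 33.391 ≈ 33.4 km.
Check against S (with the unrounded solution): distance 65.90 ≈ 65.90 km. ✓

depth ≈ 33.4 km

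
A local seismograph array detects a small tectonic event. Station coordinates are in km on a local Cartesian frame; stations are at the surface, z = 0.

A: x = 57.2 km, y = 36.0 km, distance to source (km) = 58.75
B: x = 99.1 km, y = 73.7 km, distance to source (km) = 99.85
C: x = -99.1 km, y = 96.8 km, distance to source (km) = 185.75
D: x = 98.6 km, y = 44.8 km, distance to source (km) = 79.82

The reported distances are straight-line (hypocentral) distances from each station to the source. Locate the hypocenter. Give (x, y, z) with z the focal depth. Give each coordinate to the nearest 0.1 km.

x ≈ 51.7 km, y ≈ -2.2 km, depth ≈ 44.3 km

Each station gives a sphere (x−x_i)² + (y−y_i)² + z² = d_i² (stations at z=0).
Subtracting the A sphere from B and C: z² cancels, leaving linear equations in x and y:
83.8 x + 75.4 y = 4166.20
-312.6 x + 121.6 y = -16428.29
Solving: x ≈ 51.697, y ≈ -2.202 km (keep extra digits for the depth step; rounded: 51.7, -2.2).
Then from the A sphere: z² = 58.75² − (x − 57.2)² − (y − 36.0)² with x = 51.697, y = -2.202, so z ≈ 44.293 ≈ 44.3 km.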